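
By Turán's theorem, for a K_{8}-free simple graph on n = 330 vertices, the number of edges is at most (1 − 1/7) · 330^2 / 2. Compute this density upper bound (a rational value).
Turán density bound = (6/7) · 330^2/2 = 326700/7 ≈ 46671.4286

Turán's theorem: ex(n, K_{r+1}) is achieved by the complete r-partite Turán graph T(n, r) with parts as balanced as possible, and is at most (1 − 1/r) · n^2/2. For r = 7, n = 330: the density bound is (6/7) · 108900/2 = 326700/7 ≈ 46671.4286. The integer-valued extremum is e(T(330, 7)) = 46671, which is strictly less than the density bound 326700/7 since 7 ∤ 330 (the parts of T(330, 7) cannot all be equal).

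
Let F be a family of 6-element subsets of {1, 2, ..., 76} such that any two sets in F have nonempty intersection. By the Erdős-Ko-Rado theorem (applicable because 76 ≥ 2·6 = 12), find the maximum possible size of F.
max |F| = C(75, 5) = 17259390

The Erdős-Ko-Rado theorem states: for n ≥ 2k, an intersecting family of k-subsets of an n-element set has size at most C(n − 1, k − 1), with equality for 'star' families {A ⊆ [n] : |A| = k, i ∈ A} (fix an element i). For n = 76, k = 6: C(75, 5) = 17259390.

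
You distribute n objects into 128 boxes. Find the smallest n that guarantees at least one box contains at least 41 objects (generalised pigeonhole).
n = (41 − 1)·128 + 1 = 5121

By the generalised pigeonhole principle, to guarantee some box contains ≥ r objects we need more than (r − 1) · k objects total. Threshold: n = (r − 1) · k + 1. With r = 41 and k = 128: n = 40 · 128 + 1 = 5120 + 1 = 5121. For n = 5120 = 40 · 128, we can put exactly 40 objects in every box, avoiding 41 in any single one — so 5121 is tight.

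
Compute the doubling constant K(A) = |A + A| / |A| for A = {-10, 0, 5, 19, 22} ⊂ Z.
K = |A + A| / |A| = 15/5 = 3

Enumerate A + A = {a + b : a, b ∈ A}. With |A| = 5, there are |A|^2 = 25 ordered sum pairs; collecting distinct values, A + A = {-20, -10, -5, 0, 5, 9, 10, 12, 19, 22, 24, 27, 38, 41, 44}, so |A + A| = 15. Thus K = 15/5 = 3. For comparison, the minimum possible |A + A| over all 5-element sets is 2·5 − 1 = 9 (so min K = 9/5), attained only by arithmetic progressions.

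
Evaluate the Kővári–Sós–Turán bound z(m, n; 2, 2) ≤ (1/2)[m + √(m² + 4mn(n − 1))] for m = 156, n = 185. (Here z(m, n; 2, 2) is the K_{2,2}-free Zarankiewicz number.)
z(156, 185; 2, 2) ≤ (1/2)[156 + √(156² + 4·156·185·184)] = (1/2)[156 + √21265296] = 2383.7155

Kővári–Sós–Turán: let r_1, ..., r_156 be the row sums and z = Σ r_i the total number of 1s. Each pair of columns can share at most one row with both entries 1 (else a 2×2 all-ones block appears), so Σ_i C(r_i, 2) ≤ C(185, 2) = 17020. By convexity Σ_i C(r_i, 2) ≥ 156·C(z/156, 2) = z(z − 156)/(2·156), giving z² − 156z − 156·185·184 ≤ 0 and hence z ≤ (1/2)[156 + √(24336 + 4·5310240)] = (1/2)[156 + √21265296] ≈ (1/2)(156 + 4611.431) = 2383.7155.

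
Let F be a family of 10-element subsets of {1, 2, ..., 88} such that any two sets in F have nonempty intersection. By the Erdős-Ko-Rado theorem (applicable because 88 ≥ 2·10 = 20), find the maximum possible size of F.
max |F| = C(87, 9) = 512916800670

Erdős-Ko-Rado (1961): when n ≥ 2k, max |F| = C(n−1, k−1). The bound is attained by the star {A : i ∈ A} for any fixed i ∈ [n]. Here C(88−1, 10−1) = C(87, 9) = 512916800670.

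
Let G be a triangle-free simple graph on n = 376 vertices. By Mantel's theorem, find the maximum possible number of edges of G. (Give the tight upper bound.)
ex(376, K_3) = ⌊376^2/4⌋ = 35344

Mantel (1907): a triangle-free graph on n vertices has at most ⌊n^2/4⌋ edges, with equality for the complete bipartite graph K_{⌊n/2⌋, ⌈n/2⌉}. For n = 376: ⌊376^2/4⌋ = ⌊141376/4⌋ = 35344. The extremal graph is K_{188, 188}, which has 188·188 = 35344 edges.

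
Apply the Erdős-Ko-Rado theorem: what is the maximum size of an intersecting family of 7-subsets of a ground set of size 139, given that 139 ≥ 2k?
max |F| = C(138, 6) = 8592039666

Erdős-Ko-Rado (1961): when n ≥ 2k, max |F| = C(n−1, k−1). The bound is attained by the star {A : i ∈ A} for any fixed i ∈ [n]. Here C(139−1, 7−1) = C(138, 6) = 8592039666.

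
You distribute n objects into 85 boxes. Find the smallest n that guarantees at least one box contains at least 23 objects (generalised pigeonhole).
n = (23 − 1)·85 + 1 = 1871

By the generalised pigeonhole principle, to guarantee some box contains ≥ r objects we need more than (r − 1) · k objects total. Threshold: n = (r − 1) · k + 1. With r = 23 and k = 85: n = 22 · 85 + 1 = 1870 + 1 = 1871. For n = 1870 = 22 · 85, we can put exactly 22 objects in every box, avoiding 23 in any single one — so 1871 is tight.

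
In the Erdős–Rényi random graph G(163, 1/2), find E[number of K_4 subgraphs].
E[# K_4] = C(163, 4) · (1/2)^C(4, 2) = 28342440 / 2^6 = 3542805/8 = 442850.625

For each 4-subset S of vertices (there are C(163, 4) = 28342440 such S), let X_S = 1 if S induces a K_4 (all C(4, 2) = 6 edges present). Then P(X_S = 1) = (1/2)^6 = 1/64. By linearity of expectation, E[# K_4] = C(163, 4) · (1/2)^6 = 28342440 / 64 = 3542805/8 = 442850.625.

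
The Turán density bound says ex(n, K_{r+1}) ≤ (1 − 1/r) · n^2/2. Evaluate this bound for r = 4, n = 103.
Turán density bound = (3/4) · 103^2/2 = 31827/8 ≈ 3978.375

Turán's theorem: ex(n, K_{r+1}) is achieved by the complete r-partite Turán graph T(n, r) with parts as balanced as possible, and is at most (1 − 1/r) · n^2/2. For r = 4, n = 103: the density bound is (3/4) · 10609/2 = 31827/8 ≈ 3978.375. The integer-valued extremum is e(T(103, 4)) = 3978, which is strictly less than the density bound 31827/8 since 4 ∤ 103 (the parts of T(103, 4) cannot all be equal).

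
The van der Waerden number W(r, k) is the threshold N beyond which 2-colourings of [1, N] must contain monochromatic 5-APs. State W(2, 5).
W(2, 5) = 178

W(2, 5) = 178. The lower bound W(2, 5) > 177 comes from an explicit good 2-colouring of [1, 177]; the upper bound W(2, 5) ≤ 178 was verified by exhaustive search over 2-colourings of [1, 178].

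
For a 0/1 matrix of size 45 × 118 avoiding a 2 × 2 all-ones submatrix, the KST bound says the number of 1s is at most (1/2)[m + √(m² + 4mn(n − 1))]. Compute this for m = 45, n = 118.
z(45, 118; 2, 2) ≤ (1/2)[45 + √(45² + 4·45·118·117)] = (1/2)[45 + √2487105] = 811.0279

Kővári–Sós–Turán: let r_1, ..., r_45 be the row sums and z = Σ r_i the total number of 1s. Each pair of columns can share at most one row with both entries 1 (else a 2×2 all-ones block appears), so Σ_i C(r_i, 2) ≤ C(118, 2) = 6903. By convexity Σ_i C(r_i, 2) ≥ 45·C(z/45, 2) = z(z − 45)/(2·45), giving z² − 45z − 45·118·117 ≤ 0 and hence z ≤ (1/2)[45 + √(2025 + 4·621270)] = (1/2)[45 + √2487105] ≈ (1/2)(45 + 1577.0558) = 811.0279.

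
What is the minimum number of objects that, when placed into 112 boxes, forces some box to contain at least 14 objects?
n = (14 − 1)·112 + 1 = 1457

By the generalised pigeonhole principle, to guarantee some box contains ≥ r objects we need more than (r − 1) · k objects total. Threshold: n = (r − 1) · k + 1. With r = 14 and k = 112: n = 13 · 112 + 1 = 1456 + 1 = 1457. For n = 1456 = 13 · 112, we can put exactly 13 objects in every box, avoiding 14 in any single one — so 1457 is tight.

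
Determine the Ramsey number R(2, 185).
R(2, 185) = 185

R(2, k) = k for all k ≥ 2: in a 2-colouring of K_k, either some edge is red (a red K_2) or all edges are blue (a blue K_k). And K_{184} coloured all-blue has no blue K_185, so R(2, 185) > 184. Hence R(2, 185) = 185.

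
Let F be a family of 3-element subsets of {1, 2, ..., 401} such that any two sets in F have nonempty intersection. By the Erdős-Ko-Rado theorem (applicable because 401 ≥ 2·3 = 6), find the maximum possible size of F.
max |F| = C(400, 2) = 79800

The Erdős-Ko-Rado theorem states: for n ≥ 2k, an intersecting family of k-subsets of an n-element set has size at most C(n − 1, k − 1), with equality for 'star' families {A ⊆ [n] : |A| = k, i ∈ A} (fix an element i). For n = 401, k = 3: C(400, 2) = 79800.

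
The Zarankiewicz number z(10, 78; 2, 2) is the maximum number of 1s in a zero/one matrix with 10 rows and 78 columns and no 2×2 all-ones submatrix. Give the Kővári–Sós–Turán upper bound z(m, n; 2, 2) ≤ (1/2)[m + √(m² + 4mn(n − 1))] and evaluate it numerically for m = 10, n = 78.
z(10, 78; 2, 2) ≤ (1/2)[10 + √(10² + 4·10·78·77)] = (1/2)[10 + √240340] = 250.1224

Kővári–Sós–Turán: let r_1, ..., r_10 be the row sums and z = Σ r_i the total number of 1s. Each pair of columns can share at most one row with both entries 1 (else a 2×2 all-ones block appears), so Σ_i C(r_i, 2) ≤ C(78, 2) = 3003. By convexity Σ_i C(r_i, 2) ≥ 10·C(z/10, 2) = z(z − 10)/(2·10), giving z² − 10z − 10·78·77 ≤ 0 and hence z ≤ (1/2)[10 + √(100 + 4·60060)] = (1/2)[10 + √240340] ≈ (1/2)(10 + 490.2448) = 250.1224.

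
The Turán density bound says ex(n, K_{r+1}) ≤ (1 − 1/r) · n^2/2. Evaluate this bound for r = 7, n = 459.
Turán density bound = (6/7) · 459^2/2 = 632043/7 ≈ 90291.8571

Turán's theorem: ex(n, K_{r+1}) is achieved by the complete r-partite Turán graph T(n, r) with parts as balanced as possible, and is at most (1 − 1/r) · n^2/2. For r = 7, n = 459: the density bound is (6/7) · 210681/2 = 632043/7 ≈ 90291.8571. The integer-valued extremum is e(T(459, 7)) = 90291, which is strictly less than the density bound 632043/7 since 7 ∤ 459 (the parts of T(459, 7) cannot all be equal).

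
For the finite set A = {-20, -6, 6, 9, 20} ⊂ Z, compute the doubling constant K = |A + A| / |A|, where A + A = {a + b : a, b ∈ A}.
K = |A + A| / |A| = 14/5

Enumerate A + A = {a + b : a, b ∈ A}. With |A| = 5, there are |A|^2 = 25 ordered sum pairs; collecting distinct values, A + A = {-40, -26, -14, -12, -11, 0, 3, 12, 14, 15, 18, 26, 29, 40}, so |A + A| = 14. Thus K = 14/5. For comparison, the minimum possible |A + A| over all 5-element sets is 2·5 − 1 = 9 (so min K = 9/5), attained only by arithmetic progressions.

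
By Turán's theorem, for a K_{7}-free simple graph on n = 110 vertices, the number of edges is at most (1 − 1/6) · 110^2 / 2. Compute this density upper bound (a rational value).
Turán density bound = (5/6) · 110^2/2 = 15125/3 ≈ 5041.6667

Turán's theorem: ex(n, K_{r+1}) is achieved by the complete r-partite Turán graph T(n, r) with parts as balanced as possible, and is at most (1 − 1/r) · n^2/2. For r = 6, n = 110: the density bound is (5/6) · 12100/2 = 15125/3 ≈ 5041.6667. The integer-valued extremum is e(T(110, 6)) = 5041, which is strictly less than the density bound 15125/3 since 6 ∤ 110 (the parts of T(110, 6) cannot all be equal).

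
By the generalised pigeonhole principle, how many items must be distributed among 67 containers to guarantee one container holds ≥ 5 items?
n = (5 − 1)·67 + 1 = 269

By the generalised pigeonhole principle, to guarantee some box contains ≥ r objects we need more than (r − 1) · k objects total. Threshold: n = (r − 1) · k + 1. With r = 5 and k = 67: n = 4 · 67 + 1 = 268 + 1 = 269. For n = 268 = 4 · 67, we can put exactly 4 objects in every box, avoiding 5 in any single one — so 269 is tight.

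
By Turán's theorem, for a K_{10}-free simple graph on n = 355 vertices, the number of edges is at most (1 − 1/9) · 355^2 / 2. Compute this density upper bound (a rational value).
Turán density bound = (8/9) · 355^2/2 = 504100/9 ≈ 56011.1111

Turán's theorem: ex(n, K_{r+1}) is achieved by the complete r-partite Turán graph T(n, r) with parts as balanced as possible, and is at most (1 − 1/r) · n^2/2. For r = 9, n = 355: the density bound is (8/9) · 126025/2 = 504100/9 ≈ 56011.1111. The integer-valued extremum is e(T(355, 9)) = 56010, which is strictly less than the density bound 504100/9 since 9 ∤ 355 (the parts of T(355, 9) cannot all be equal).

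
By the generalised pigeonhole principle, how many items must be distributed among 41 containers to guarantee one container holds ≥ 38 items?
n = (38 − 1)·41 + 1 = 1518

By the generalised pigeonhole principle, to guarantee some box contains ≥ r objects we need more than (r − 1) · k objects total. Threshold: n = (r − 1) · k + 1. With r = 38 and k = 41: n = 37 · 41 + 1 = 1517 + 1 = 1518. For n = 1517 = 37 · 41, we can put exactly 37 objects in every box, avoiding 38 in any single one — so 1518 is tight.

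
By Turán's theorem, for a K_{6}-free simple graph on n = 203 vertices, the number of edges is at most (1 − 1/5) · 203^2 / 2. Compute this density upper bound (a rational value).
Turán density bound = (4/5) · 203^2/2 = 82418/5 ≈ 16483.6

Turán's theorem: ex(n, K_{r+1}) is achieved by the complete r-partite Turán graph T(n, r) with parts as balanced as possible, and is at most (1 − 1/r) · n^2/2. For r = 5, n = 203: the density bound is (4/5) · 41209/2 = 82418/5 ≈ 16483.6. The integer-valued extremum is e(T(203, 5)) = 16483, which is strictly less than the density bound 82418/5 since 5 ∤ 203 (the parts of T(203, 5) cannot all be equal).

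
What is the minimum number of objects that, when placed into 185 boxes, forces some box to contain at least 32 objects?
n = (32 − 1)·185 + 1 = 5736

By the generalised pigeonhole principle, to guarantee some box contains ≥ r objects we need more than (r − 1) · k objects total. Threshold: n = (r − 1) · k + 1. With r = 32 and k = 185: n = 31 · 185 + 1 = 5735 + 1 = 5736. For n = 5735 = 31 · 185, we can put exactly 31 objects in every box, avoiding 32 in any single one — so 5736 is tight.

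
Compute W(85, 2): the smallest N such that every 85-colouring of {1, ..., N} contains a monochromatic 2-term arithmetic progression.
W(85, 2) = 85 + 1 = 86

A 2-term AP is any pair of integers, so a monochromatic 2-AP exists iff some colour is used at least twice. With 85 colours, the colouring i ↦ i on {1, ..., 85} uses each colour once, avoiding any monochromatic pair, so W(85, 2) > 85. For {1, ..., 86}, pigeonhole forces two integers of the same colour, which form a monochromatic 2-AP. Hence W(85, 2) = 86.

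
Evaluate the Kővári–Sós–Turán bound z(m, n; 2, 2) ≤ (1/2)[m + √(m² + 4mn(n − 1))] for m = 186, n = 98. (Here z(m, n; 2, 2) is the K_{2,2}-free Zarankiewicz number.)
z(186, 98; 2, 2) ≤ (1/2)[186 + √(186² + 4·186·98·97)] = (1/2)[186 + √7107060] = 1425.9535

Kővári–Sós–Turán: let r_1, ..., r_186 be the row sums and z = Σ r_i the total number of 1s. Each pair of columns can share at most one row with both entries 1 (else a 2×2 all-ones block appears), so Σ_i C(r_i, 2) ≤ C(98, 2) = 4753. By convexity Σ_i C(r_i, 2) ≥ 186·C(z/186, 2) = z(z − 186)/(2·186), giving z² − 186z − 186·98·97 ≤ 0 and hence z ≤ (1/2)[186 + √(34596 + 4·1768116)] = (1/2)[186 + √7107060] ≈ (1/2)(186 + 2665.907) = 1425.9535.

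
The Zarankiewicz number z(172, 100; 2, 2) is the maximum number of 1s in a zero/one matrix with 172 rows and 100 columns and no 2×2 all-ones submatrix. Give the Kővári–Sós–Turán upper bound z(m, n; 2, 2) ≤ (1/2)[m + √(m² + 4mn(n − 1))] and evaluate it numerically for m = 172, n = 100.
z(172, 100; 2, 2) ≤ (1/2)[172 + √(172² + 4·172·100·99)] = (1/2)[172 + √6840784] = 1393.7446

Kővári–Sós–Turán: let r_1, ..., r_172 be the row sums and z = Σ r_i the total number of 1s. Each pair of columns can share at most one row with both entries 1 (else a 2×2 all-ones block appears), so Σ_i C(r_i, 2) ≤ C(100, 2) = 4950. By convexity Σ_i C(r_i, 2) ≥ 172·C(z/172, 2) = z(z − 172)/(2·172), giving z² − 172z − 172·100·99 ≤ 0 and hence z ≤ (1/2)[172 + √(29584 + 4·1702800)] = (1/2)[172 + √6840784] ≈ (1/2)(172 + 2615.4892) = 1393.7446.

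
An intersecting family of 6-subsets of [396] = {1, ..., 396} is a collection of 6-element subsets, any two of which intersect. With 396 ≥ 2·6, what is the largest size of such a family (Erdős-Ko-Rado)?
max |F| = C(395, 5) = 78120937454

Erdős-Ko-Rado (1961): when n ≥ 2k, max |F| = C(n−1, k−1). The bound is attained by the star {A : i ∈ A} for any fixed i ∈ [n]. Here C(396−1, 6−1) = C(395, 5) = 78120937454.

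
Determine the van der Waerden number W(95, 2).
W(95, 2) = 95 + 1 = 96

A 2-term AP is any pair of integers, so a monochromatic 2-AP exists iff some colour is used at least twice. With 95 colours, the colouring i ↦ i on {1, ..., 95} uses each colour once, avoiding any monochromatic pair, so W(95, 2) > 95. For {1, ..., 96}, pigeonhole forces two integers of the same colour, which form a monochromatic 2-AP. Hence W(95, 2) = 96.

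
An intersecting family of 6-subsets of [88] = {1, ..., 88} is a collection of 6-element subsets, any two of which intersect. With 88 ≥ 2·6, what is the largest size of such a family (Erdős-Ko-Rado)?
max |F| = C(87, 5) = 36949857

The Erdős-Ko-Rado theorem states: for n ≥ 2k, an intersecting family of k-subsets of an n-element set has size at most C(n − 1, k − 1), with equality for 'star' families {A ⊆ [n] : |A| = k, i ∈ A} (fix an element i). For n = 88, k = 6: C(87, 5) = 36949857.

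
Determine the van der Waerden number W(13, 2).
W(13, 2) = 13 + 1 = 14

A 2-term AP is any pair of integers, so a monochromatic 2-AP exists iff some colour is used at least twice. With 13 colours, the colouring i ↦ i on {1, ..., 13} uses each colour once, avoiding any monochromatic pair, so W(13, 2) > 13. For {1, ..., 14}, pigeonhole forces two integers of the same colour, which form a monochromatic 2-AP. Hence W(13, 2) = 14.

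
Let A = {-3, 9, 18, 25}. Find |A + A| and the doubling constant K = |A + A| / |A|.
K = |A + A| / |A| = 10/4 = 5/2

Enumerate A + A = {a + b : a, b ∈ A}. With |A| = 4, there are |A|^2 = 16 ordered sum pairs; collecting distinct values, A + A = {-6, 6, 15, 18, 22, 27, 34, 36, 43, 50}, so |A + A| = 10. Thus K = 10/4 = 5/2. For comparison, the minimum possible |A + A| over all 4-element sets is 2·4 − 1 = 7 (so min K = 7/4), attained only by arithmetic progressions.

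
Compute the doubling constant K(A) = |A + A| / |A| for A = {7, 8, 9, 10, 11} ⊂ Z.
K = |A + A| / |A| = 9/5

Enumerate A + A = {a + b : a, b ∈ A}. With |A| = 5, there are |A|^2 = 25 ordered sum pairs; collecting distinct values, A + A = {14, 15, 16, 17, 18, 19, 20, 21, 22}, so |A + A| = 9. Thus K = 9/5. Here |A + A| = 2|A| − 1 = 9, the minimum possible — so K = 9/5 is minimal, which holds iff A is an arithmetic progression.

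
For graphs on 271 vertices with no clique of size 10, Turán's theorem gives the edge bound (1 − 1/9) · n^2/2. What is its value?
Turán density bound = (8/9) · 271^2/2 = 293764/9 ≈ 32640.4444

Turán's theorem: ex(n, K_{r+1}) is achieved by the complete r-partite Turán graph T(n, r) with parts as balanced as possible, and is at most (1 − 1/r) · n^2/2. For r = 9, n = 271: the density bound is (8/9) · 73441/2 = 293764/9 ≈ 32640.4444. The integer-valued extremum is e(T(271, 9)) = 32640, which is strictly less than the density bound 293764/9 since 9 ∤ 271 (the parts of T(271, 9) cannot all be equal).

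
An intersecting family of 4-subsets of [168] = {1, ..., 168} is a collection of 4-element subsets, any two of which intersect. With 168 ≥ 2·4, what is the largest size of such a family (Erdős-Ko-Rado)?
max |F| = C(167, 3) = 762355

Erdős-Ko-Rado (1961): when n ≥ 2k, max |F| = C(n−1, k−1). The bound is attained by the star {A : i ∈ A} for any fixed i ∈ [n]. Here C(168−1, 4−1) = C(167, 3) = 762355.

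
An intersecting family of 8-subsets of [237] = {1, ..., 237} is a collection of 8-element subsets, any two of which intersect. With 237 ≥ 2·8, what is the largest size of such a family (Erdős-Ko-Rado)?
max |F| = C(236, 7) = 7395182703480

Erdős-Ko-Rado (1961): when n ≥ 2k, max |F| = C(n−1, k−1). The bound is attained by the star {A : i ∈ A} for any fixed i ∈ [n]. Here C(237−1, 8−1) = C(236, 7) = 7395182703480.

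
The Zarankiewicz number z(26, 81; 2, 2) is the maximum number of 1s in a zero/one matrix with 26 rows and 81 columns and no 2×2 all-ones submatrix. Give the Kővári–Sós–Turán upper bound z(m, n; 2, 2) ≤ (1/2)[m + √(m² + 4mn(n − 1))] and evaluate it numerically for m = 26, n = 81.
z(26, 81; 2, 2) ≤ (1/2)[26 + √(26² + 4·26·81·80)] = (1/2)[26 + √674596] = 423.669

Kővári–Sós–Turán: let r_1, ..., r_26 be the row sums and z = Σ r_i the total number of 1s. Each pair of columns can share at most one row with both entries 1 (else a 2×2 all-ones block appears), so Σ_i C(r_i, 2) ≤ C(81, 2) = 3240. By convexity Σ_i C(r_i, 2) ≥ 26·C(z/26, 2) = z(z − 26)/(2·26), giving z² − 26z − 26·81·80 ≤ 0 and hence z ≤ (1/2)[26 + √(676 + 4·168480)] = (1/2)[26 + √674596] ≈ (1/2)(26 + 821.3379) = 423.669.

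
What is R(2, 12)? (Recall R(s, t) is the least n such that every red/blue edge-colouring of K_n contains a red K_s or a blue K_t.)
R(2, 12) = 12

R(2, k) = k for all k ≥ 2: in a 2-colouring of K_k, either some edge is red (a red K_2) or all edges are blue (a blue K_k). And K_{11} coloured all-blue has no blue K_12, so R(2, 12) > 11. Hence R(2, 12) = 12.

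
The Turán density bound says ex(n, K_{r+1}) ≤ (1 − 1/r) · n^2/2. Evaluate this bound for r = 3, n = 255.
Turán density bound = (2/3) · 255^2/2 = 21675

Turán's theorem: ex(n, K_{r+1}) is achieved by the complete r-partite Turán graph T(n, r) with parts as balanced as possible, and is at most (1 − 1/r) · n^2/2. For r = 3, n = 255: the density bound is (2/3) · 65025/2 = 21675. Since 3 ∣ 255, the Turán graph T(255, 3) has parts of equal size 85, and its edge count e(T(255, 3)) = 21675 attains the density bound exactly.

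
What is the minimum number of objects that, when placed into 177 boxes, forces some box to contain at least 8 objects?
n = (8 − 1)·177 + 1 = 1240

By the generalised pigeonhole principle, to guarantee some box contains ≥ r objects we need more than (r − 1) · k objects total. Threshold: n = (r − 1) · k + 1. With r = 8 and k = 177: n = 7 · 177 + 1 = 1239 + 1 = 1240. For n = 1239 = 7 · 177, we can put exactly 7 objects in every box, avoiding 8 in any single one — so 1240 is tight.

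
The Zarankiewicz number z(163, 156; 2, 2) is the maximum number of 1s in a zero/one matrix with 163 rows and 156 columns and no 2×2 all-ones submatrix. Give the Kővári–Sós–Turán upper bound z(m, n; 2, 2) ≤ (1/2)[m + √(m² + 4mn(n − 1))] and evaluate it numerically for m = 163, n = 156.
z(163, 156; 2, 2) ≤ (1/2)[163 + √(163² + 4·163·156·155)] = (1/2)[163 + √15791929] = 2068.453

Kővári–Sós–Turán: let r_1, ..., r_163 be the row sums and z = Σ r_i the total number of 1s. Each pair of columns can share at most one row with both entries 1 (else a 2×2 all-ones block appears), so Σ_i C(r_i, 2) ≤ C(156, 2) = 12090. By convexity Σ_i C(r_i, 2) ≥ 163·C(z/163, 2) = z(z − 163)/(2·163), giving z² − 163z − 163·156·155 ≤ 0 and hence z ≤ (1/2)[163 + √(26569 + 4·3941340)] = (1/2)[163 + √15791929] ≈ (1/2)(163 + 3973.906) = 2068.453.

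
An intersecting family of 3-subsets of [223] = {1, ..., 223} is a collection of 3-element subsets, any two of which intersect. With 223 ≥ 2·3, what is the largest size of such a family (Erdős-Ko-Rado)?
max |F| = C(222, 2) = 24531

The Erdős-Ko-Rado theorem states: for n ≥ 2k, an intersecting family of k-subsets of an n-element set has size at most C(n − 1, k − 1), with equality for 'star' families {A ⊆ [n] : |A| = k, i ∈ A} (fix an element i). For n = 223, k = 3: C(222, 2) = 24531.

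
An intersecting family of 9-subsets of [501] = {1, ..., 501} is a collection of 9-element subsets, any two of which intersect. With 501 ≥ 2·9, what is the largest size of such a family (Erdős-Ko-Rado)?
max |F| = C(500, 8) = 91579127515482750

The Erdős-Ko-Rado theorem states: for n ≥ 2k, an intersecting family of k-subsets of an n-element set has size at most C(n − 1, k − 1), with equality for 'star' families {A ⊆ [n] : |A| = k, i ∈ A} (fix an element i). For n = 501, k = 9: C(500, 8) = 91579127515482750.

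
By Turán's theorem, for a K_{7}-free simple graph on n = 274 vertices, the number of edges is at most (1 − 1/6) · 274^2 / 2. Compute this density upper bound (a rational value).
Turán density bound = (5/6) · 274^2/2 = 93845/3 ≈ 31281.6667

Turán's theorem: ex(n, K_{r+1}) is achieved by the complete r-partite Turán graph T(n, r) with parts as balanced as possible, and is at most (1 − 1/r) · n^2/2. For r = 6, n = 274: the density bound is (5/6) · 75076/2 = 93845/3 ≈ 31281.6667. The integer-valued extremum is e(T(274, 6)) = 31281, which is strictly less than the density bound 93845/3 since 6 ∤ 274 (the parts of T(274, 6) cannot all be equal).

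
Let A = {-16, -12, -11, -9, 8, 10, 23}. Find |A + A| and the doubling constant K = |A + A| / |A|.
K = |A + A| / |A| = 27/7

Enumerate A + A = {a + b : a, b ∈ A}. With |A| = 7, there are |A|^2 = 49 ordered sum pairs; collecting distinct values, A + A = {-32, -28, -27, -25, -24, -23, -22, -21, -20, -18, -8, -6, -4, -3, -2, -1, 1, 7, 11, 12, 14, 16, 18, 20, 31, 33, 46}, so |A + A| = 27. Thus K = 27/7. For comparison, the minimum possible |A + A| over all 7-element sets is 2·7 − 1 = 13 (so min K = 13/7), attained only by arithmetic progressions.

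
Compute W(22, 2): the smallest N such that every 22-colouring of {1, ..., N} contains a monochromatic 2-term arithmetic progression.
W(22, 2) = 22 + 1 = 23

A 2-term AP is any pair of integers, so a monochromatic 2-AP exists iff some colour is used at least twice. With 22 colours, the colouring i ↦ i on {1, ..., 22} uses each colour once, avoiding any monochromatic pair, so W(22, 2) > 22. For {1, ..., 23}, pigeonhole forces two integers of the same colour, which form a monochromatic 2-AP. Hence W(22, 2) = 23.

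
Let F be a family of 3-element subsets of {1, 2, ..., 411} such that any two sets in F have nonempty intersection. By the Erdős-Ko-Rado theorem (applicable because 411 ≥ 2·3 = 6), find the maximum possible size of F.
max |F| = C(410, 2) = 83845

Erdős-Ko-Rado (1961): when n ≥ 2k, max |F| = C(n−1, k−1). The bound is attained by the star {A : i ∈ A} for any fixed i ∈ [n]. Here C(411−1, 3−1) = C(410, 2) = 83845.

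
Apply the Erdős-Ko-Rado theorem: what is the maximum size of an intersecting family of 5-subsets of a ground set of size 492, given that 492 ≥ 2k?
max |F| = C(491, 4) = 2392186370

The Erdős-Ko-Rado theorem states: for n ≥ 2k, an intersecting family of k-subsets of an n-element set has size at most C(n − 1, k − 1), with equality for 'star' families {A ⊆ [n] : |A| = k, i ∈ A} (fix an element i). For n = 492, k = 5: C(491, 4) = 2392186370.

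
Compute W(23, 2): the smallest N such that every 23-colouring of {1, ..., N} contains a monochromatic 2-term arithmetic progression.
W(23, 2) = 23 + 1 = 24

A 2-term AP is any pair of integers, so a monochromatic 2-AP exists iff some colour is used at least twice. With 23 colours, the colouring i ↦ i on {1, ..., 23} uses each colour once, avoiding any monochromatic pair, so W(23, 2) > 23. For {1, ..., 24}, pigeonhole forces two integers of the same colour, which form a monochromatic 2-AP. Hence W(23, 2) = 24.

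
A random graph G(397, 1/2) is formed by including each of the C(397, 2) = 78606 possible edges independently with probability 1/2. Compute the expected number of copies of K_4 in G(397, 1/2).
E[# K_4] = C(397, 4) · (1/2)^C(4, 2) = 1019454315 / 2^6 = 15928973.671875

For each 4-subset S of vertices (there are C(397, 4) = 1019454315 such S), let X_S = 1 if S induces a K_4 (all C(4, 2) = 6 edges present). Then P(X_S = 1) = (1/2)^6 = 1/64. By linearity of expectation, E[# K_4] = C(397, 4) · (1/2)^6 = 1019454315 / 64 = 15928973.671875.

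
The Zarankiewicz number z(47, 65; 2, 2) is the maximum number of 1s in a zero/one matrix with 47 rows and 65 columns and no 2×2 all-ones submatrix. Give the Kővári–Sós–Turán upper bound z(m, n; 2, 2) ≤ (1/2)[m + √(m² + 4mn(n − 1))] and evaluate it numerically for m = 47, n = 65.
z(47, 65; 2, 2) ≤ (1/2)[47 + √(47² + 4·47·65·64)] = (1/2)[47 + √784289] = 466.3005

Kővári–Sós–Turán: let r_1, ..., r_47 be the row sums and z = Σ r_i the total number of 1s. Each pair of columns can share at most one row with both entries 1 (else a 2×2 all-ones block appears), so Σ_i C(r_i, 2) ≤ C(65, 2) = 2080. By convexity Σ_i C(r_i, 2) ≥ 47·C(z/47, 2) = z(z − 47)/(2·47), giving z² − 47z − 47·65·64 ≤ 0 and hence z ≤ (1/2)[47 + √(2209 + 4·195520)] = (1/2)[47 + √784289] ≈ (1/2)(47 + 885.6009) = 466.3005.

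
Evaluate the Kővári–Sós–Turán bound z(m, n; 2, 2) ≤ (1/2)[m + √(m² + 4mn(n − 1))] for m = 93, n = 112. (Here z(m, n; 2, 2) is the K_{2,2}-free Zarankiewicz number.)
z(93, 112; 2, 2) ≤ (1/2)[93 + √(93² + 4·93·112·111)] = (1/2)[93 + √4633353] = 1122.7612

Kővári–Sós–Turán: let r_1, ..., r_93 be the row sums and z = Σ r_i the total number of 1s. Each pair of columns can share at most one row with both entries 1 (else a 2×2 all-ones block appears), so Σ_i C(r_i, 2) ≤ C(112, 2) = 6216. By convexity Σ_i C(r_i, 2) ≥ 93·C(z/93, 2) = z(z − 93)/(2·93), giving z² − 93z − 93·112·111 ≤ 0 and hence z ≤ (1/2)[93 + √(8649 + 4·1156176)] = (1/2)[93 + √4633353] ≈ (1/2)(93 + 2152.5225) = 1122.7612.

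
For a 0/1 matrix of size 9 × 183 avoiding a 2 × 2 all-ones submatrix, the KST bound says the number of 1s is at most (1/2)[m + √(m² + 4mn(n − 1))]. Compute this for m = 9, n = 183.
z(9, 183; 2, 2) ≤ (1/2)[9 + √(9² + 4·9·183·182)] = (1/2)[9 + √1199097] = 552.0164

Kővári–Sós–Turán: let r_1, ..., r_9 be the row sums and z = Σ r_i the total number of 1s. Each pair of columns can share at most one row with both entries 1 (else a 2×2 all-ones block appears), so Σ_i C(r_i, 2) ≤ C(183, 2) = 16653. By convexity Σ_i C(r_i, 2) ≥ 9·C(z/9, 2) = z(z − 9)/(2·9), giving z² − 9z − 9·183·182 ≤ 0 and hence z ≤ (1/2)[9 + √(81 + 4·299754)] = (1/2)[9 + √1199097] ≈ (1/2)(9 + 1095.0329) = 552.0164.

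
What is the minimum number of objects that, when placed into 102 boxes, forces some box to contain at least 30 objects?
n = (30 − 1)·102 + 1 = 2959

By the generalised pigeonhole principle, to guarantee some box contains ≥ r objects we need more than (r − 1) · k objects total. Threshold: n = (r − 1) · k + 1. With r = 30 and k = 102: n = 29 · 102 + 1 = 2958 + 1 = 2959. For n = 2958 = 29 · 102, we can put exactly 29 objects in every box, avoiding 30 in any single one — so 2959 is tight.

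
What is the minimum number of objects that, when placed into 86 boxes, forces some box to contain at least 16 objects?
n = (16 − 1)·86 + 1 = 1291

By the generalised pigeonhole principle, to guarantee some box contains ≥ r objects we need more than (r − 1) · k objects total. Threshold: n = (r − 1) · k + 1. With r = 16 and k = 86: n = 15 · 86 + 1 = 1290 + 1 = 1291. For n = 1290 = 15 · 86, we can put exactly 15 objects in every box, avoiding 16 in any single one — so 1291 is tight.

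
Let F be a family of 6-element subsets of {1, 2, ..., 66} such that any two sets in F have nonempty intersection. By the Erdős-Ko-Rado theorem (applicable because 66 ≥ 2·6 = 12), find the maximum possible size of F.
max |F| = C(65, 5) = 8259888

Erdős-Ko-Rado (1961): when n ≥ 2k, max |F| = C(n−1, k−1). The bound is attained by the star {A : i ∈ A} for any fixed i ∈ [n]. Here C(66−1, 6−1) = C(65, 5) = 8259888.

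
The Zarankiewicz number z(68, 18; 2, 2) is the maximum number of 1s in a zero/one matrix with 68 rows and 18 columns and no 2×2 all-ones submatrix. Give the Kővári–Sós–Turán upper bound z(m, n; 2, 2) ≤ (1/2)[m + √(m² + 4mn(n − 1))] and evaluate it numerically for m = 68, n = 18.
z(68, 18; 2, 2) ≤ (1/2)[68 + √(68² + 4·68·18·17)] = (1/2)[68 + √87856] = 182.2026

Kővári–Sós–Turán: let r_1, ..., r_68 be the row sums and z = Σ r_i the total number of 1s. Each pair of columns can share at most one row with both entries 1 (else a 2×2 all-ones block appears), so Σ_i C(r_i, 2) ≤ C(18, 2) = 153. By convexity Σ_i C(r_i, 2) ≥ 68·C(z/68, 2) = z(z − 68)/(2·68), giving z² − 68z − 68·18·17 ≤ 0 and hence z ≤ (1/2)[68 + √(4624 + 4·20808)] = (1/2)[68 + √87856] ≈ (1/2)(68 + 296.4051) = 182.2026.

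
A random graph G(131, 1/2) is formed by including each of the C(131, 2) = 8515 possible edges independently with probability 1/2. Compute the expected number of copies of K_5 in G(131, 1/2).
E[# K_5] = C(131, 5) · (1/2)^C(5, 2) = 297602656 / 2^10 = 9300083/32 = 290627.59375

For each 5-subset S of vertices (there are C(131, 5) = 297602656 such S), let X_S = 1 if S induces a K_5 (all C(5, 2) = 10 edges present). Then P(X_S = 1) = (1/2)^10 = 1/1024. By linearity of expectation, E[# K_5] = C(131, 5) · (1/2)^10 = 297602656 / 1024 = 9300083/32 = 290627.59375.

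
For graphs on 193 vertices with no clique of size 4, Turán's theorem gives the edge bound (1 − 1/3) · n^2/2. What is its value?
Turán density bound = (2/3) · 193^2/2 = 37249/3 ≈ 12416.3333

Turán's theorem: ex(n, K_{r+1}) is achieved by the complete r-partite Turán graph T(n, r) with parts as balanced as possible, and is at most (1 − 1/r) · n^2/2. For r = 3, n = 193: the density bound is (2/3) · 37249/2 = 37249/3 ≈ 12416.3333. The integer-valued extremum is e(T(193, 3)) = 12416, which is strictly less than the density bound 37249/3 since 3 ∤ 193 (the parts of T(193, 3) cannot all be equal).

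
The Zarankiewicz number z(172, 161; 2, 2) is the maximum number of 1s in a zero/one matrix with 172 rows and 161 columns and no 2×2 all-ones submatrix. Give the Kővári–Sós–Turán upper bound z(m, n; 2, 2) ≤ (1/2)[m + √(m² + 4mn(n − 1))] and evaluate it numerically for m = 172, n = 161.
z(172, 161; 2, 2) ≤ (1/2)[172 + √(172² + 4·172·161·160)] = (1/2)[172 + √17752464] = 2192.6836

Kővári–Sós–Turán: let r_1, ..., r_172 be the row sums and z = Σ r_i the total number of 1s. Each pair of columns can share at most one row with both entries 1 (else a 2×2 all-ones block appears), so Σ_i C(r_i, 2) ≤ C(161, 2) = 12880. By convexity Σ_i C(r_i, 2) ≥ 172·C(z/172, 2) = z(z − 172)/(2·172), giving z² − 172z − 172·161·160 ≤ 0 and hence z ≤ (1/2)[172 + √(29584 + 4·4430720)] = (1/2)[172 + √17752464] ≈ (1/2)(172 + 4213.3673) = 2192.6836.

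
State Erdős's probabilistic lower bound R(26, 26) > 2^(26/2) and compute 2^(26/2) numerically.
2^(26/2) = 8192; so R(26, 26) > 8192

Colour each edge of K_n uniformly at random with red/blue. The expected number of monochromatic K_26 is C(n, 26) · 2 · 2^(−C(26,2)). If C(n, 26) · 2^(1 − C(26,2)) < 1, then with positive probability no monochromatic K_26 exists, so R(26, 26) > n. The standard estimate C(n, 26) ≤ n^26/26! shows this inequality holds whenever n ≤ 2^(26/2) (since 26! · 2^(C(26,2) − 1) > 2^(26^2/2) ≥ n^26). Hence R(26, 26) > 2^(26/2) = 8192.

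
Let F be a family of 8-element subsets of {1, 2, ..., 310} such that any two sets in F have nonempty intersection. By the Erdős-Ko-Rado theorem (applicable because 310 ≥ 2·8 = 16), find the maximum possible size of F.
max |F| = C(309, 7) = 49837300811496

The Erdős-Ko-Rado theorem states: for n ≥ 2k, an intersecting family of k-subsets of an n-element set has size at most C(n − 1, k − 1), with equality for 'star' families {A ⊆ [n] : |A| = k, i ∈ A} (fix an element i). For n = 310, k = 8: C(309, 7) = 49837300811496.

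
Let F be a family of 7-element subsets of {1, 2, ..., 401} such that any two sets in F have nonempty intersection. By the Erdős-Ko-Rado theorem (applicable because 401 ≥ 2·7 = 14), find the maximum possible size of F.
max |F| = C(400, 6) = 5478557838600

The Erdős-Ko-Rado theorem states: for n ≥ 2k, an intersecting family of k-subsets of an n-element set has size at most C(n − 1, k − 1), with equality for 'star' families {A ⊆ [n] : |A| = k, i ∈ A} (fix an element i). For n = 401, k = 7: C(400, 6) = 5478557838600.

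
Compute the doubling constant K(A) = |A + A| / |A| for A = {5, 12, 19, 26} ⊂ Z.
K = |A + A| / |A| = 7/4

Enumerate A + A = {a + b : a, b ∈ A}. With |A| = 4, there are |A|^2 = 16 ordered sum pairs; collecting distinct values, A + A = {10, 17, 24, 31, 38, 45, 52}, so |A + A| = 7. Thus K = 7/4. Here |A + A| = 2|A| − 1 = 7, the minimum possible — so K = 7/4 is minimal, which holds iff A is an arithmetic progression.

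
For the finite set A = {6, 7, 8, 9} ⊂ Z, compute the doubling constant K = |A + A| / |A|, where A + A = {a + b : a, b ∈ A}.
K = |A + A| / |A| = 7/4

Enumerate A + A = {a + b : a, b ∈ A}. With |A| = 4, there are |A|^2 = 16 ordered sum pairs; collecting distinct values, A + A = {12, 13, 14, 15, 16, 17, 18}, so |A + A| = 7. Thus K = 7/4. Here |A + A| = 2|A| − 1 = 7, the minimum possible — so K = 7/4 is minimal, which holds iff A is an arithmetic progression.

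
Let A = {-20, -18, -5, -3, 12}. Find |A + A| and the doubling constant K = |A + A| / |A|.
K = |A + A| / |A| = 12/5

Enumerate A + A = {a + b : a, b ∈ A}. With |A| = 5, there are |A|^2 = 25 ordered sum pairs; collecting distinct values, A + A = {-40, -38, -36, -25, -23, -21, -10, -8, -6, 7, 9, 24}, so |A + A| = 12. Thus K = 12/5. For comparison, the minimum possible |A + A| over all 5-element sets is 2·5 − 1 = 9 (so min K = 9/5), attained only by arithmetic progressions.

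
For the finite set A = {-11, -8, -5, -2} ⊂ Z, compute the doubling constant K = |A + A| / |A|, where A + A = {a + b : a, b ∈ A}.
K = |A + A| / |A| = 7/4

Enumerate A + A = {a + b : a, b ∈ A}. With |A| = 4, there are |A|^2 = 16 ordered sum pairs; collecting distinct values, A + A = {-22, -19, -16, -13, -10, -7, -4}, so |A + A| = 7. Thus K = 7/4. Here |A + A| = 2|A| − 1 = 7, the minimum possible — so K = 7/4 is minimal, which holds iff A is an arithmetic progression.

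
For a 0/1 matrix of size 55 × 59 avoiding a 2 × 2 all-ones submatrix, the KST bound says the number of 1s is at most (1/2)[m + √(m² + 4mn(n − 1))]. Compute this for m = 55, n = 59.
z(55, 59; 2, 2) ≤ (1/2)[55 + √(55² + 4·55·59·58)] = (1/2)[55 + √755865] = 462.2025

Kővári–Sós–Turán: let r_1, ..., r_55 be the row sums and z = Σ r_i the total number of 1s. Each pair of columns can share at most one row with both entries 1 (else a 2×2 all-ones block appears), so Σ_i C(r_i, 2) ≤ C(59, 2) = 1711. By convexity Σ_i C(r_i, 2) ≥ 55·C(z/55, 2) = z(z − 55)/(2·55), giving z² − 55z − 55·59·58 ≤ 0 and hence z ≤ (1/2)[55 + √(3025 + 4·188210)] = (1/2)[55 + √755865] ≈ (1/2)(55 + 869.405) = 462.2025.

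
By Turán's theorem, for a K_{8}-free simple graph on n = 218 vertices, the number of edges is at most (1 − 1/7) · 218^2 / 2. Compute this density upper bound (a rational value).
Turán density bound = (6/7) · 218^2/2 = 142572/7 ≈ 20367.4286

Turán's theorem: ex(n, K_{r+1}) is achieved by the complete r-partite Turán graph T(n, r) with parts as balanced as possible, and is at most (1 − 1/r) · n^2/2. For r = 7, n = 218: the density bound is (6/7) · 47524/2 = 142572/7 ≈ 20367.4286. The integer-valued extremum is e(T(218, 7)) = 20367, which is strictly less than the density bound 142572/7 since 7 ∤ 218 (the parts of T(218, 7) cannot all be equal).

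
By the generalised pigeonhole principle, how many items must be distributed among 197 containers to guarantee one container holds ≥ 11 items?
n = (11 − 1)·197 + 1 = 1971

By the generalised pigeonhole principle, to guarantee some box contains ≥ r objects we need more than (r − 1) · k objects total. Threshold: n = (r − 1) · k + 1. With r = 11 and k = 197: n = 10 · 197 + 1 = 1970 + 1 = 1971. For n = 1970 = 10 · 197, we can put exactly 10 objects in every box, avoiding 11 in any single one — so 1971 is tight.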